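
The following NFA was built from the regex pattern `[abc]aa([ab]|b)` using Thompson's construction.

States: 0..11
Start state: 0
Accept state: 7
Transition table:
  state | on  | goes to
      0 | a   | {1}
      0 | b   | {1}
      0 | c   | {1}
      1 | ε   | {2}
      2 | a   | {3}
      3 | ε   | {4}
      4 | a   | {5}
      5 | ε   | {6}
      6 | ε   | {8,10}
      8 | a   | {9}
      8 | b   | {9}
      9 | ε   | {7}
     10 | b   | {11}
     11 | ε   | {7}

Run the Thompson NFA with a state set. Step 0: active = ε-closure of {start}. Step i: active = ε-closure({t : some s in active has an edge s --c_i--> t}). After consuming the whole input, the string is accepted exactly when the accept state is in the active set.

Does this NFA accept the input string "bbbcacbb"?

Answer: REJECT

Derivation:
S₀ = ε-closure({0}) = {0}
'b' @ 1: {1,2}
'b' @ 2: {}  — no active states
rest 'bcacbb' ignored (set empty)
after full input: {}  (accept=7 not in)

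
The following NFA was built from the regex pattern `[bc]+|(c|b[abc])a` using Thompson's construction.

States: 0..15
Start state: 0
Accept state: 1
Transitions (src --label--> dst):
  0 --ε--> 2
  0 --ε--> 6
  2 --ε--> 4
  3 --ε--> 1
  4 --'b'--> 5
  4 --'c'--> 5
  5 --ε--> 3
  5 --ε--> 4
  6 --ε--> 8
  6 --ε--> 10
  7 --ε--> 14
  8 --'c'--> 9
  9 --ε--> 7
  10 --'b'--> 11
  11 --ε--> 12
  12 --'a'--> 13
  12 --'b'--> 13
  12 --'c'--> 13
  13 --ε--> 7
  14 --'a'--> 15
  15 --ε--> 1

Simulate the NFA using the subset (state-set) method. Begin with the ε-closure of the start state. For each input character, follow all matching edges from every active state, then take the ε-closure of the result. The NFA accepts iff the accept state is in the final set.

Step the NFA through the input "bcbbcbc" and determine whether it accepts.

Answer: ACCEPT

Steps:
start: ε-closure({0}) = {0,2,4,6,8,10}
'b' @ 1: {1,3,4,5,11,12}  [accepting]
'c' @ 2: {1,3,4,5,7,13,14}  [accepting]
'b' @ 3: {1,3,4,5}  [accepting]
'b' @ 4: {1,3,4,5}  [accepting]
'c' @ 5: {1,3,4,5}  [accepting]
'b' @ 6: {1,3,4,5}  [accepting]
'c' @ 7: {1,3,4,5}  [accepting]
after full input: {1,3,4,5}  (accept=1 in)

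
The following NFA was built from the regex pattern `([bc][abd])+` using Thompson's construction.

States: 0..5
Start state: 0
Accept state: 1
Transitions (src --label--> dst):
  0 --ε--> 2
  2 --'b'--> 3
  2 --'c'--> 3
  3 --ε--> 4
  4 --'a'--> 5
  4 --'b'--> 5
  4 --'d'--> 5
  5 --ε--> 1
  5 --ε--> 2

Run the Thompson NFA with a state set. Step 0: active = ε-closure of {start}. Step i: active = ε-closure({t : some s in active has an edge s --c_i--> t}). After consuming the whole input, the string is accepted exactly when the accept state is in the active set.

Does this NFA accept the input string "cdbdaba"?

Answer: REJECT

Derivation:
initial (ε-close {0}): {0,2}
'c' @ 1: {3,4}
'd' @ 2: {1,2,5}  (accept∈set)
'b' @ 3: {3,4}
'd' @ 4: {1,2,5}  (accept∈set)
'a' @ 5: {}  — dead — no transitions
rest 'ba' ignored (set empty)
final: {}; accept 1 not in set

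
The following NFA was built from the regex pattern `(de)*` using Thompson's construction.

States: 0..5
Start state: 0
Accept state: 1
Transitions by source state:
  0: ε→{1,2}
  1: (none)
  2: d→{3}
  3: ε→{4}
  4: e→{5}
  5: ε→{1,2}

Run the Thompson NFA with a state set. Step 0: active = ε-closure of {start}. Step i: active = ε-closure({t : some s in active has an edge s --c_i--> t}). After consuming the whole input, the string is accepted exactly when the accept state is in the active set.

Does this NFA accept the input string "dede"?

Answer: ACCEPT

Derivation:
S₀ = ε-closure({0}) = {0,1,2}
'd' @ 1: {3,4}
'e' @ 2: {1,2,5}  [accepting]
'd' @ 3: {3,4}
'e' @ 4: {1,2,5}  [accepting]
after full input: {1,2,5}  (accept=1 in)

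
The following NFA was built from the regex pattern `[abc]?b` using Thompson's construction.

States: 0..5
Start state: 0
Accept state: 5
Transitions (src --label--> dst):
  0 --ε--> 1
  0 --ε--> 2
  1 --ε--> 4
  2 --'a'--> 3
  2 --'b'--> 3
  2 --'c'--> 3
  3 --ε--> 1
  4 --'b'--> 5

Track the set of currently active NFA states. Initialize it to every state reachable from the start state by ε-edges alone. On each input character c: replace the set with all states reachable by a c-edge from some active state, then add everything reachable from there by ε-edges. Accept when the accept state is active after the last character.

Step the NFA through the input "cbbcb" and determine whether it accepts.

initial (ε-close {0}): {0,1,2,4}
'c' @ 1: {1,3,4}
'b' @ 2: {5}  (accept∈set)
'b' @ 3: {}  — no active states
rest 'cb' ignored (set empty)
final: {}; accept 5 not in set

Answer: REJECT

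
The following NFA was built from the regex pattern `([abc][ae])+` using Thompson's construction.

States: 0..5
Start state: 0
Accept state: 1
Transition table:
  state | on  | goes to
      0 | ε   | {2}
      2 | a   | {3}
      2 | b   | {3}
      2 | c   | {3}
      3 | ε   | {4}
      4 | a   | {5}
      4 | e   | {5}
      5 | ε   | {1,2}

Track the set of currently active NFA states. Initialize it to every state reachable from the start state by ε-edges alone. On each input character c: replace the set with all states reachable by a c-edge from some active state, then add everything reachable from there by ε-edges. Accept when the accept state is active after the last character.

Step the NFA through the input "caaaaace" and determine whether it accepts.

S₀ = ε-closure({0}) = {0,2}
'c' @ 1: {3,4}
'a' @ 2: {1,2,5}  (accept∈set)
'a' @ 3: {3,4}
'a' @ 4: {1,2,5}  (accept∈set)
'a' @ 5: {3,4}
'a' @ 6: {1,2,5}  (accept∈set)
'c' @ 7: {3,4}
'e' @ 8: {1,2,5}  (accept∈set)
end set {1,2,5} — state 1 in

Answer: ACCEPT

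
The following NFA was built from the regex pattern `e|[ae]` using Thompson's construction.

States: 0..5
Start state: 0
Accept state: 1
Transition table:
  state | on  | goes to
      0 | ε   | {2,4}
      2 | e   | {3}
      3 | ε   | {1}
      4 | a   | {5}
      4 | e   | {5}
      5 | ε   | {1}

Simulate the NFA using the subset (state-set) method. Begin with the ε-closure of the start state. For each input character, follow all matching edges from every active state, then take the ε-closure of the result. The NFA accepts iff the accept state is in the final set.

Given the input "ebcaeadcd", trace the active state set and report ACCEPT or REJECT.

S₀ = ε-closure({0}) = {0,2,4}
'e' @ 1: {1,3,5}  [accepting]
'b' @ 2: {}  — state set empty
rest 'caeadcd' ignored (set empty)
after full input: {}  (accept=1 not in)

Answer: REJECT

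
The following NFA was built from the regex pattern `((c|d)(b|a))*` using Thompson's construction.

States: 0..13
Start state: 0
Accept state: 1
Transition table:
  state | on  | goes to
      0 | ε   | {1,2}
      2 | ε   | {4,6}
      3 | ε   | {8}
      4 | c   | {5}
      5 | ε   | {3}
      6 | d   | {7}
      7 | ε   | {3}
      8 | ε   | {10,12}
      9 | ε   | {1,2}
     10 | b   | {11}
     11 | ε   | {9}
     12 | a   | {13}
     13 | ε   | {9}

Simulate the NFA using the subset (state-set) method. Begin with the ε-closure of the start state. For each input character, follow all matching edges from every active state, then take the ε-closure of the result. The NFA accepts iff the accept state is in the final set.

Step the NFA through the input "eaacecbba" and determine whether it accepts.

initial (ε-close {0}): {0,1,2,4,6}
'e' @ 1: {}  — dead — no transitions
rest 'aacecbba' ignored (set empty)
after full input: {}  (accept=1 not in)

Answer: REJECT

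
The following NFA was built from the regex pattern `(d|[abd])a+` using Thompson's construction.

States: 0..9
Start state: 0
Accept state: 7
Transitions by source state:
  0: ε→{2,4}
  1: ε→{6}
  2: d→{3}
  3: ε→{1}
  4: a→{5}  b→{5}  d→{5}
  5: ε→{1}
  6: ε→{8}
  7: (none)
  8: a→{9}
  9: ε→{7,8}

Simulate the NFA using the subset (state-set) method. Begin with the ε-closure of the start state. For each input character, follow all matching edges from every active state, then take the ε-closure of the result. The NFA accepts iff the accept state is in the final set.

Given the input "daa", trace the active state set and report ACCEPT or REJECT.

Answer: ACCEPT

Steps:
initial (ε-close {0}): {0,2,4}
'd' @ 1: {1,3,5,6,8}
'a' @ 2: {7,8,9}  (accept∈set)
'a' @ 3: {7,8,9}  (accept∈set)
after full input: {7,8,9}  (accept=7 in)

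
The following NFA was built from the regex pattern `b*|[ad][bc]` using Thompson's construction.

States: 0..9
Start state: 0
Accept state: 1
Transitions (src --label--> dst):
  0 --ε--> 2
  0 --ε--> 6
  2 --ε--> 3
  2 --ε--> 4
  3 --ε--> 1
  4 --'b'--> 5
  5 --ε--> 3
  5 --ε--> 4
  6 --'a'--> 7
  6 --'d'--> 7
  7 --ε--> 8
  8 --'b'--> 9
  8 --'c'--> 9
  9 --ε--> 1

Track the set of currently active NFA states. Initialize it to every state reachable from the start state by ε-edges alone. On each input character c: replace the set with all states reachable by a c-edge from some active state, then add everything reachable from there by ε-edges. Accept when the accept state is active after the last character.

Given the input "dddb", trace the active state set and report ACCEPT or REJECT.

initial (ε-close {0}): {0,1,2,3,4,6}
'd' @ 1: {7,8}
'd' @ 2: {}  — no active states
rest 'db' ignored (set empty)
after full input: {}  (accept=1 not in)

Answer: REJECT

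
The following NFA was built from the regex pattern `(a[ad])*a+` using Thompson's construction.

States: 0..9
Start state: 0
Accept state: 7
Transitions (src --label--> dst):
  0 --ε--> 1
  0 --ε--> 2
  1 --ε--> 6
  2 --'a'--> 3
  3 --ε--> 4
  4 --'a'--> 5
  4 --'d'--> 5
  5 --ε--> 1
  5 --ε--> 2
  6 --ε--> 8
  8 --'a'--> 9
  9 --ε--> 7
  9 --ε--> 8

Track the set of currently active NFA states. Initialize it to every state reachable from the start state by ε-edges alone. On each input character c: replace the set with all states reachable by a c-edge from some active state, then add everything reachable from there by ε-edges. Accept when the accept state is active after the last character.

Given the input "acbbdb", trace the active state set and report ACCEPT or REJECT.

Answer: REJECT

Derivation:
S₀ = ε-closure({0}) = {0,1,2,6,8}
'a' @ 1: {3,4,7,8,9}  ✓accept
'c' @ 2: {}  — no active states
rest 'bbdb' ignored (set empty)
end set {} — state 7 not in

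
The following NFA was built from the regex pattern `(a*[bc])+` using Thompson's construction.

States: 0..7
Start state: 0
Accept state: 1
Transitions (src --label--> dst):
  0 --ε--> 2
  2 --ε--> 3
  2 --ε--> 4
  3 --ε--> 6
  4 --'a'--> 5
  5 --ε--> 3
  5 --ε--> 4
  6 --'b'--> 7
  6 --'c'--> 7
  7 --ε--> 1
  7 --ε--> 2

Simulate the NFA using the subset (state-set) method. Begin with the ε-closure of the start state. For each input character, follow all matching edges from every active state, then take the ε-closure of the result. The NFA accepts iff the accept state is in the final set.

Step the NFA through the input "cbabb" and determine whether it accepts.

Answer: ACCEPT

Derivation:
initial (ε-close {0}): {0,2,3,4,6}
'c' @ 1: {1,2,3,4,6,7}  ✓accept
'b' @ 2: {1,2,3,4,6,7}  ✓accept
'a' @ 3: {3,4,5,6}
'b' @ 4: {1,2,3,4,6,7}  ✓accept
'b' @ 5: {1,2,3,4,6,7}  ✓accept
after full input: {1,2,3,4,6,7}  (accept=1 in)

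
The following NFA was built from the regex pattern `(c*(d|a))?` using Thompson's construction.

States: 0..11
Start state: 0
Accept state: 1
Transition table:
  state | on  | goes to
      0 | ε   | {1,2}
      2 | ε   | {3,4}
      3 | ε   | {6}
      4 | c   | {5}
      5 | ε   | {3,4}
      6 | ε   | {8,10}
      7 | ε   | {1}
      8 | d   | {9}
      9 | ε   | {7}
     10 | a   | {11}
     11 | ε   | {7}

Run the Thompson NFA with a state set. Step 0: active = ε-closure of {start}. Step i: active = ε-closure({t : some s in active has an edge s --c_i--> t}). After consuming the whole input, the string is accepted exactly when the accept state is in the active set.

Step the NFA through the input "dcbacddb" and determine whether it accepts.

initial (ε-close {0}): {0,1,2,3,4,6,8,10}
'd' @ 1: {1,7,9}  [accepting]
'c' @ 2: {}  — no active states
rest 'bacddb' ignored (set empty)
final: {}; accept 1 not in set

Answer: REJECT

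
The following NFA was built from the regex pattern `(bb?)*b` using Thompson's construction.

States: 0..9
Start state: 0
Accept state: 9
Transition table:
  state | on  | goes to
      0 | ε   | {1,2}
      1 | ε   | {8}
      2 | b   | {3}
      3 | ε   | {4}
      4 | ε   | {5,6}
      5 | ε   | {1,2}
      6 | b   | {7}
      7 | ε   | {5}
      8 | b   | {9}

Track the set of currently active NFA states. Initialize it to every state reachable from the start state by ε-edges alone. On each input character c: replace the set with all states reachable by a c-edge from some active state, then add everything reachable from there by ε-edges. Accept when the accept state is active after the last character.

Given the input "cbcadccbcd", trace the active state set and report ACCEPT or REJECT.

Answer: REJECT

Derivation:
start: ε-closure({0}) = {0,1,2,8}
'c' @ 1: {}  — no active states
rest 'bcadccbcd' ignored (set empty)
end set {} — state 9 not in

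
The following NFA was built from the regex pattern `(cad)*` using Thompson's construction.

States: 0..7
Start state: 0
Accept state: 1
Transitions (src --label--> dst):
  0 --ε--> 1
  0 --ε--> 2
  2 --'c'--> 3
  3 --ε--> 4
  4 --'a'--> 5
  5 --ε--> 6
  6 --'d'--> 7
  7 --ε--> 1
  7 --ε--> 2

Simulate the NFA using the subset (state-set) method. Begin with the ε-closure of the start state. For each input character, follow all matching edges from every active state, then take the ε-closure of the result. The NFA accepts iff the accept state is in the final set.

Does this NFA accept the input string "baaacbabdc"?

S₀ = ε-closure({0}) = {0,1,2}
'b' @ 1: {}  — dead — no transitions
rest 'aaacbabdc' ignored (set empty)
after full input: {}  (accept=1 not in)

Answer: REJECT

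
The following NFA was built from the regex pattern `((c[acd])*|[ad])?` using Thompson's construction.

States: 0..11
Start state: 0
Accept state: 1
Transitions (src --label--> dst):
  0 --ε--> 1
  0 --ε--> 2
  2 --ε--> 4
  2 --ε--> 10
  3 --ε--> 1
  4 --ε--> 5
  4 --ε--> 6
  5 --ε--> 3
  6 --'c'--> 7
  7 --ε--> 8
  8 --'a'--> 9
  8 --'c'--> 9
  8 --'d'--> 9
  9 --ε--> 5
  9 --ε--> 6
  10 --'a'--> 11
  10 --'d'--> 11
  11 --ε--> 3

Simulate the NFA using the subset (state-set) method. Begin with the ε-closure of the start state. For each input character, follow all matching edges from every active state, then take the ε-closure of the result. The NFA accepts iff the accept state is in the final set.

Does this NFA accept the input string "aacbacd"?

initial (ε-close {0}): {0,1,2,3,4,5,6,10}
'a' @ 1: {1,3,11}  [accepting]
'a' @ 2: {}  — state set empty
rest 'cbacd' ignored (set empty)
end set {} — state 1 not in

Answer: REJECT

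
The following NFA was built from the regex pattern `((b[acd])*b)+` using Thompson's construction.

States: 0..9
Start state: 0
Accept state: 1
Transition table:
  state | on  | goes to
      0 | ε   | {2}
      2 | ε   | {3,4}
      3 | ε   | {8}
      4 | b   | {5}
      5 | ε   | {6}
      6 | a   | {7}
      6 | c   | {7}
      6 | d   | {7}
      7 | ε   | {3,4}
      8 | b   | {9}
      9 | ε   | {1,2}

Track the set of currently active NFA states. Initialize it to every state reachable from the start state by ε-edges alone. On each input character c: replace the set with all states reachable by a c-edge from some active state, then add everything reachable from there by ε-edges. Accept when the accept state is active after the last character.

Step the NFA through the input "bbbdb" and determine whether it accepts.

start: ε-closure({0}) = {0,2,3,4,8}
'b' @ 1: {1,2,3,4,5,6,8,9}  [accepting]
'b' @ 2: {1,2,3,4,5,6,8,9}  [accepting]
'b' @ 3: {1,2,3,4,5,6,8,9}  [accepting]
'd' @ 4: {3,4,7,8}
'b' @ 5: {1,2,3,4,5,6,8,9}  [accepting]
end set {1,2,3,4,5,6,8,9} — state 1 in

Answer: ACCEPT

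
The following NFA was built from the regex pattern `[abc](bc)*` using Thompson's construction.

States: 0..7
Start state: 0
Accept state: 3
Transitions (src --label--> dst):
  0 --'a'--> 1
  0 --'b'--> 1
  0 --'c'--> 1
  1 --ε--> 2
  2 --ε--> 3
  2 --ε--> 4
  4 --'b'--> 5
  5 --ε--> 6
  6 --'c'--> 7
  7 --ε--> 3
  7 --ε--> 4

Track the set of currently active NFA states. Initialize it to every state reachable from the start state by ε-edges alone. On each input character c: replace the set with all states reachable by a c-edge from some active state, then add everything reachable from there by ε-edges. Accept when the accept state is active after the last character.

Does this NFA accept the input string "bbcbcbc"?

Answer: ACCEPT

Trace:
start: ε-closure({0}) = {0}
'b' @ 1: {1,2,3,4}  [accepting]
'b' @ 2: {5,6}
'c' @ 3: {3,4,7}  [accepting]
'b' @ 4: {5,6}
'c' @ 5: {3,4,7}  [accepting]
'b' @ 6: {5,6}
'c' @ 7: {3,4,7}  [accepting]
after full input: {3,4,7}  (accept=3 in)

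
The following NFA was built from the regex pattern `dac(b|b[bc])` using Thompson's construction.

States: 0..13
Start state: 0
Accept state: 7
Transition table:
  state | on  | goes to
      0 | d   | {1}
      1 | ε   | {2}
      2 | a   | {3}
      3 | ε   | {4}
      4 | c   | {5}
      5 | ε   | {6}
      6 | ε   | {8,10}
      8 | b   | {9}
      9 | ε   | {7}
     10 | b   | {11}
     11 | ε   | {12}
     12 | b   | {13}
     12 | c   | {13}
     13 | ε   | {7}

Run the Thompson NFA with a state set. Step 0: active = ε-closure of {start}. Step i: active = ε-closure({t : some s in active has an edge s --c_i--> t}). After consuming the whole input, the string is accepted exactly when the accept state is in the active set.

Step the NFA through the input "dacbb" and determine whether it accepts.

Answer: ACCEPT

Trace:
initial (ε-close {0}): {0}
'd' @ 1: {1,2}
'a' @ 2: {3,4}
'c' @ 3: {5,6,8,10}
'b' @ 4: {7,9,11,12}  (accept∈set)
'b' @ 5: {7,13}  (accept∈set)
end set {7,13} — state 7 in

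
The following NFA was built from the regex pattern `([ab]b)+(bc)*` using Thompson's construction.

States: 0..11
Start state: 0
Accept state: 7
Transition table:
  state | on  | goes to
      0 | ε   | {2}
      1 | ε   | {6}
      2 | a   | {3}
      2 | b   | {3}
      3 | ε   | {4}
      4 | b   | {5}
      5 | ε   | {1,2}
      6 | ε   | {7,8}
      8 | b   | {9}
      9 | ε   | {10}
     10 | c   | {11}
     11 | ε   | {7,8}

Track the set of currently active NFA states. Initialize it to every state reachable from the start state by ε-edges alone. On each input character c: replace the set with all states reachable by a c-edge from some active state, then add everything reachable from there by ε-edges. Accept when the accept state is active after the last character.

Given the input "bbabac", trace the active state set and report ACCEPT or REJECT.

Answer: REJECT

Derivation:
initial (ε-close {0}): {0,2}
'b' @ 1: {3,4}
'b' @ 2: {1,2,5,6,7,8}  ✓accept
'a' @ 3: {3,4}
'b' @ 4: {1,2,5,6,7,8}  ✓accept
'a' @ 5: {3,4}
'c' @ 6: {}  — state set empty
final: {}; accept 7 not in set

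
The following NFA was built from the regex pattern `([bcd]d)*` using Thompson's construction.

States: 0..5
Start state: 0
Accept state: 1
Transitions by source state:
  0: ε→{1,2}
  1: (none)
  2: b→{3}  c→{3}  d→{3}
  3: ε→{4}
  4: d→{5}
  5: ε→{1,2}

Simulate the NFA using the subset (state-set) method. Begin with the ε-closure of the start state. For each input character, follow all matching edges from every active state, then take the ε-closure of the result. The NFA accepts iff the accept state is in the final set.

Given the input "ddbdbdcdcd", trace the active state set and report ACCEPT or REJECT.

start: ε-closure({0}) = {0,1,2}
'd' @ 1: {3,4}
'd' @ 2: {1,2,5}  ✓accept
'b' @ 3: {3,4}
'd' @ 4: {1,2,5}  ✓accept
'b' @ 5: {3,4}
'd' @ 6: {1,2,5}  ✓accept
'c' @ 7: {3,4}
'd' @ 8: {1,2,5}  ✓accept
'c' @ 9: {3,4}
'd' @ 10: {1,2,5}  ✓accept
after full input: {1,2,5}  (accept=1 in)

Answer: ACCEPT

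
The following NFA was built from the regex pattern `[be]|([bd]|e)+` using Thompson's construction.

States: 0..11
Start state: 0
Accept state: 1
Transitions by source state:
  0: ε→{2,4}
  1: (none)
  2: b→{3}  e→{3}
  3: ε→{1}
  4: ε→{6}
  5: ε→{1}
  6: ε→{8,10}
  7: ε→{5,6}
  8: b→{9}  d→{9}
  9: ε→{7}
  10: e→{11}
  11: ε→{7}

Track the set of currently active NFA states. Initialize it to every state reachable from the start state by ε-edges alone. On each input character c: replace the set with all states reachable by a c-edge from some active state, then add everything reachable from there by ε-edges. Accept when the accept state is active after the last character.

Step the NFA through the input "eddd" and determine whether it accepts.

initial (ε-close {0}): {0,2,4,6,8,10}
'e' @ 1: {1,3,5,6,7,8,10,11}  [accepting]
'd' @ 2: {1,5,6,7,8,9,10}  [accepting]
'd' @ 3: {1,5,6,7,8,9,10}  [accepting]
'd' @ 4: {1,5,6,7,8,9,10}  [accepting]
end set {1,5,6,7,8,9,10} — state 1 in

Answer: ACCEPT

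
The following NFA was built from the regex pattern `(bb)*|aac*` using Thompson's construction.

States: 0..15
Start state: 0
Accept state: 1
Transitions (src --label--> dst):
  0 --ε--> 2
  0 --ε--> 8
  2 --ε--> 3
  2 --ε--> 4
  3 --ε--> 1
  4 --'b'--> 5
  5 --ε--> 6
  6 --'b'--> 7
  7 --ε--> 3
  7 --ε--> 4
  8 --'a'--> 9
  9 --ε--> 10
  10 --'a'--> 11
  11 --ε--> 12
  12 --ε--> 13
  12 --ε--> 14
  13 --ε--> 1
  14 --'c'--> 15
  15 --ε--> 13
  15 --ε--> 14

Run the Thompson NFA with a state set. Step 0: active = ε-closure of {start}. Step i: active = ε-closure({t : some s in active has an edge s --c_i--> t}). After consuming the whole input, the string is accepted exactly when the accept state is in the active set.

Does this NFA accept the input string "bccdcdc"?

Answer: REJECT

Steps:
start: ε-closure({0}) = {0,1,2,3,4,8}
'b' @ 1: {5,6}
'c' @ 2: {}  — state set empty
rest 'cdcdc' ignored (set empty)
final: {}; accept 1 not in set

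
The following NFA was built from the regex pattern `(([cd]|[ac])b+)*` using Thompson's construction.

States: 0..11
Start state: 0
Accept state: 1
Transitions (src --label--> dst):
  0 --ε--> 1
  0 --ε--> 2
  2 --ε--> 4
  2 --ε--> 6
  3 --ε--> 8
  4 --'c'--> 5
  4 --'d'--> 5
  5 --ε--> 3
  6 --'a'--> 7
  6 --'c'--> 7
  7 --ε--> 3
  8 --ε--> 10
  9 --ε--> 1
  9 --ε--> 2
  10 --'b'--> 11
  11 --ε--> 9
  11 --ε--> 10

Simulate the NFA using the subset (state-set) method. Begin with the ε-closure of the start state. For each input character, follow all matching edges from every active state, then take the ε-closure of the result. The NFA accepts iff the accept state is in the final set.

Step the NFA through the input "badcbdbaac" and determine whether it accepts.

Answer: REJECT

Steps:
S₀ = ε-closure({0}) = {0,1,2,4,6}
'b' @ 1: {}  — no active states
rest 'adcbdbaac' ignored (set empty)
end set {} — state 1 not in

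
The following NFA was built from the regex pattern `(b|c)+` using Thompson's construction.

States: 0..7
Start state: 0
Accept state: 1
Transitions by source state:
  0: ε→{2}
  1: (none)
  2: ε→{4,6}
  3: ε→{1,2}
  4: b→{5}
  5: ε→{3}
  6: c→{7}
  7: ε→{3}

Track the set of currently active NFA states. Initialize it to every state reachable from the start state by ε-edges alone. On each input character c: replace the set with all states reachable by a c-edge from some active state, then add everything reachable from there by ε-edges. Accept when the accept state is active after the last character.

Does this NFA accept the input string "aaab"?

Answer: REJECT

Derivation:
start: ε-closure({0}) = {0,2,4,6}
'a' @ 1: {}  — dead — no transitions
rest 'aab' ignored (set empty)
end set {} — state 1 not in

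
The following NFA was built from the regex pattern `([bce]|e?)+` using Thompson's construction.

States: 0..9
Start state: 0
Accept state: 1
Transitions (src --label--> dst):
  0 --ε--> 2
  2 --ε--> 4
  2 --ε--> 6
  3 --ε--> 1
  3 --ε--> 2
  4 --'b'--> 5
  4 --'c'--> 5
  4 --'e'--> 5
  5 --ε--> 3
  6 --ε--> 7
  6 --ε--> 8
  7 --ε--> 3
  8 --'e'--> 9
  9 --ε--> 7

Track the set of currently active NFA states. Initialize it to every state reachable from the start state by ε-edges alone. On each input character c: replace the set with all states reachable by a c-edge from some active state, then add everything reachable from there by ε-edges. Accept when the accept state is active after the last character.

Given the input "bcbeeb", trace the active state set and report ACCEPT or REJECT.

Answer: ACCEPT

Trace:
S₀ = ε-closure({0}) = {0,1,2,3,4,6,7,8}
'b' @ 1: {1,2,3,4,5,6,7,8}  (accept∈set)
'c' @ 2: {1,2,3,4,5,6,7,8}  (accept∈set)
'b' @ 3: {1,2,3,4,5,6,7,8}  (accept∈set)
'e' @ 4: {1,2,3,4,5,6,7,8,9}  (accept∈set)
'e' @ 5: {1,2,3,4,5,6,7,8,9}  (accept∈set)
'b' @ 6: {1,2,3,4,5,6,7,8}  (accept∈set)
end set {1,2,3,4,5,6,7,8} — state 1 in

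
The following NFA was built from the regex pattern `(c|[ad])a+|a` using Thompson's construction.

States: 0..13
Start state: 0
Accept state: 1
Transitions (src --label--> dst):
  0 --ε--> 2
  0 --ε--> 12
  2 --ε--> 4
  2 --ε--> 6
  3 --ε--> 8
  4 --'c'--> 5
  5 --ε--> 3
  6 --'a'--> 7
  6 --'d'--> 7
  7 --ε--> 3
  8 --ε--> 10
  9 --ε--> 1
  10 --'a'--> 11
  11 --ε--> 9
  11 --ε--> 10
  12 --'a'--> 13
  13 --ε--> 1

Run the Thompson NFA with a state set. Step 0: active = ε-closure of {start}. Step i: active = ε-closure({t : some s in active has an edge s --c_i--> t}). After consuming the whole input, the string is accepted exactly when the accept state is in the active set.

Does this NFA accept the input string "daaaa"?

initial (ε-close {0}): {0,2,4,6,12}
'd' @ 1: {3,7,8,10}
'a' @ 2: {1,9,10,11}  ✓accept
'a' @ 3: {1,9,10,11}  ✓accept
'a' @ 4: {1,9,10,11}  ✓accept
'a' @ 5: {1,9,10,11}  ✓accept
after full input: {1,9,10,11}  (accept=1 in)

Answer: ACCEPT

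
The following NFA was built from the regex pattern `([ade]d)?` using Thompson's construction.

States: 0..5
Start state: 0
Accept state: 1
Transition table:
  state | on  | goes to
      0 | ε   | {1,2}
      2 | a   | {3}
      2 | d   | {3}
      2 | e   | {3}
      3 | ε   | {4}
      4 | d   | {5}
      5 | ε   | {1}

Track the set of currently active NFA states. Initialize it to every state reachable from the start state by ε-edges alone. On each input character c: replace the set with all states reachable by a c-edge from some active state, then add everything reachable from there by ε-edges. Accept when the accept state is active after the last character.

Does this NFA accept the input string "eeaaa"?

start: ε-closure({0}) = {0,1,2}
'e' @ 1: {3,4}
'e' @ 2: {}  — no active states
rest 'aaa' ignored (set empty)
final: {}; accept 1 not in set

Answer: REJECT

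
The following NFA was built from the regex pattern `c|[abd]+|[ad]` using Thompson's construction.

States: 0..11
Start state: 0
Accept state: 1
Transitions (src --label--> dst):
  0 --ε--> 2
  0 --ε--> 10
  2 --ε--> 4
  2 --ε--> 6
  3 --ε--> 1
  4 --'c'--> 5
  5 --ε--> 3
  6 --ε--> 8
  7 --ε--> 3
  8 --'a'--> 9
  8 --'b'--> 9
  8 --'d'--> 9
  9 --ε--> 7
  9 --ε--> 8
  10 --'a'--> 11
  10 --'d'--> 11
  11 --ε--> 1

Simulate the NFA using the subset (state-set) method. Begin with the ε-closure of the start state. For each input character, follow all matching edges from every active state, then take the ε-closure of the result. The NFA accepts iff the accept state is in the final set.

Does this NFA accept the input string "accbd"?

Answer: REJECT

Derivation:
start: ε-closure({0}) = {0,2,4,6,8,10}
'a' @ 1: {1,3,7,8,9,11}  (accept∈set)
'c' @ 2: {}  — state set empty
rest 'cbd' ignored (set empty)
final: {}; accept 1 not in set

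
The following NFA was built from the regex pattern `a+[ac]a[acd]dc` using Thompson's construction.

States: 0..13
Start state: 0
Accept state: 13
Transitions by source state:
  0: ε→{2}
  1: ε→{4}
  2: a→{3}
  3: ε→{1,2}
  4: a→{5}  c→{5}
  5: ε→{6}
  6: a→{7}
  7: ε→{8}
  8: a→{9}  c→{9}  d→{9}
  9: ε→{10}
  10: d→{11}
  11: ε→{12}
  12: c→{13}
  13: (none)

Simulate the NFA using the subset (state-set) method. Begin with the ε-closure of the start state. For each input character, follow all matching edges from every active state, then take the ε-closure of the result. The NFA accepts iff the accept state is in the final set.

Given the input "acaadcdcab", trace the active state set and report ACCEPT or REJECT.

Answer: REJECT

Derivation:
initial (ε-close {0}): {0,2}
'a' @ 1: {1,2,3,4}
'c' @ 2: {5,6}
'a' @ 3: {7,8}
'a' @ 4: {9,10}
'd' @ 5: {11,12}
'c' @ 6: {13}  (accept∈set)
'd' @ 7: {}  — no active states
rest 'cab' ignored (set empty)
final: {}; accept 13 not in set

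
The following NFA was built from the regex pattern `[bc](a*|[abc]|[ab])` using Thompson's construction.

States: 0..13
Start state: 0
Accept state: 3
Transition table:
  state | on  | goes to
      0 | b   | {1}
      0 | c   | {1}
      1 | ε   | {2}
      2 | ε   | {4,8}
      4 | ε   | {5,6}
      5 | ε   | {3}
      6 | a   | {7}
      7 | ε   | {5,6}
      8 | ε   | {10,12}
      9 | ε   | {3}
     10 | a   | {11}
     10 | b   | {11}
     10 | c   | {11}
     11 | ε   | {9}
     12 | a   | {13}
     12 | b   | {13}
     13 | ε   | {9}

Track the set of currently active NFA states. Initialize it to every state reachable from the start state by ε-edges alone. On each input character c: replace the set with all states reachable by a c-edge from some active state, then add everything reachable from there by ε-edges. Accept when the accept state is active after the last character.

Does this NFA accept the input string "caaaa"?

Answer: ACCEPT

Trace:
S₀ = ε-closure({0}) = {0}
'c' @ 1: {1,2,3,4,5,6,8,10,12}  ✓accept
'a' @ 2: {3,5,6,7,9,11,13}  ✓accept
'a' @ 3: {3,5,6,7}  ✓accept
'a' @ 4: {3,5,6,7}  ✓accept
'a' @ 5: {3,5,6,7}  ✓accept
final: {3,5,6,7}; accept 3 in set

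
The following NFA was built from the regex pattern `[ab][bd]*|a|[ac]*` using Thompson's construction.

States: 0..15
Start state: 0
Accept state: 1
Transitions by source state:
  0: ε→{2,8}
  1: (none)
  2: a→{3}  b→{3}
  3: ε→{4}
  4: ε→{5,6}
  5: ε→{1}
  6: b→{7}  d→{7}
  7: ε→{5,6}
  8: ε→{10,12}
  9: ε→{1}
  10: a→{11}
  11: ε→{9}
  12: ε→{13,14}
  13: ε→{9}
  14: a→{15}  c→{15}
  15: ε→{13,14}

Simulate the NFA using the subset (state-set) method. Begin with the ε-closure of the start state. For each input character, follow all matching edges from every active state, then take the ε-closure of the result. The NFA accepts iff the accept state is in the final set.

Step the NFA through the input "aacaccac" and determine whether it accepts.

start: ε-closure({0}) = {0,1,2,8,9,10,12,13,14}
'a' @ 1: {1,3,4,5,6,9,11,13,14,15}  ✓accept
'a' @ 2: {1,9,13,14,15}  ✓accept
'c' @ 3: {1,9,13,14,15}  ✓accept
'a' @ 4: {1,9,13,14,15}  ✓accept
'c' @ 5: {1,9,13,14,15}  ✓accept
'c' @ 6: {1,9,13,14,15}  ✓accept
'a' @ 7: {1,9,13,14,15}  ✓accept
'c' @ 8: {1,9,13,14,15}  ✓accept
final: {1,9,13,14,15}; accept 1 in set

Answer: ACCEPT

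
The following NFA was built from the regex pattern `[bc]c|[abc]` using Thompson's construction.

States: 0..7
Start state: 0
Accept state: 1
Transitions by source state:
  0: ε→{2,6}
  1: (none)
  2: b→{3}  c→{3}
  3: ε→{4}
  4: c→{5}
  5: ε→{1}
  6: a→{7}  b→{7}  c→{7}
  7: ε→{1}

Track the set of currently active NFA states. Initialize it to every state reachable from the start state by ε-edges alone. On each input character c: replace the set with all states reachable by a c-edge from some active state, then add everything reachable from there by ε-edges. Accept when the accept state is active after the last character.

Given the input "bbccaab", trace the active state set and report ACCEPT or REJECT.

S₀ = ε-closure({0}) = {0,2,6}
'b' @ 1: {1,3,4,7}  (accept∈set)
'b' @ 2: {}  — dead — no transitions
rest 'ccaab' ignored (set empty)
after full input: {}  (accept=1 not in)

Answer: REJECT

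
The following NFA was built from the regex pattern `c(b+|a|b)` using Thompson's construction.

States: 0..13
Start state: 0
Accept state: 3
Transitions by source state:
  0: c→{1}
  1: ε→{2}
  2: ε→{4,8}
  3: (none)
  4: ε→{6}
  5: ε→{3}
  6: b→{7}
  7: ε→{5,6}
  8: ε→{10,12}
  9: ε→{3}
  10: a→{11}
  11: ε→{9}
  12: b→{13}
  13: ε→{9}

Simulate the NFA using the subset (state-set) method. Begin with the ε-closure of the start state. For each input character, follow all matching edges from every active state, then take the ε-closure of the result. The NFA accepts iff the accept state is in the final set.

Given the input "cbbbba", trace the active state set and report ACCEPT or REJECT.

initial (ε-close {0}): {0}
'c' @ 1: {1,2,4,6,8,10,12}
'b' @ 2: {3,5,6,7,9,13}  ✓accept
'b' @ 3: {3,5,6,7}  ✓accept
'b' @ 4: {3,5,6,7}  ✓accept
'b' @ 5: {3,5,6,7}  ✓accept
'a' @ 6: {}  — dead — no transitions
end set {} — state 3 not in

Answer: REJECT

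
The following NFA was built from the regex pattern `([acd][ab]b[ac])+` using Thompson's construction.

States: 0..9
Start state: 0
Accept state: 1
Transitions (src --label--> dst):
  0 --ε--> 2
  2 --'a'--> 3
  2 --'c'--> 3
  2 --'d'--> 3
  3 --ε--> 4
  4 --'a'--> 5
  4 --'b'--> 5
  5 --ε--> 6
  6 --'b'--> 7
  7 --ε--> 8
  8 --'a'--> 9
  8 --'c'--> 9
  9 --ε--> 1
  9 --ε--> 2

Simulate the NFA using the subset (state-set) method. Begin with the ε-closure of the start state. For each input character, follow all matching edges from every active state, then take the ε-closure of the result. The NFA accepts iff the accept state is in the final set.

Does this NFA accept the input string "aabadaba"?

Answer: ACCEPT

Trace:
S₀ = ε-closure({0}) = {0,2}
'a' @ 1: {3,4}
'a' @ 2: {5,6}
'b' @ 3: {7,8}
'a' @ 4: {1,2,9}  (accept∈set)
'd' @ 5: {3,4}
'a' @ 6: {5,6}
'b' @ 7: {7,8}
'a' @ 8: {1,2,9}  (accept∈set)
end set {1,2,9} — state 1 in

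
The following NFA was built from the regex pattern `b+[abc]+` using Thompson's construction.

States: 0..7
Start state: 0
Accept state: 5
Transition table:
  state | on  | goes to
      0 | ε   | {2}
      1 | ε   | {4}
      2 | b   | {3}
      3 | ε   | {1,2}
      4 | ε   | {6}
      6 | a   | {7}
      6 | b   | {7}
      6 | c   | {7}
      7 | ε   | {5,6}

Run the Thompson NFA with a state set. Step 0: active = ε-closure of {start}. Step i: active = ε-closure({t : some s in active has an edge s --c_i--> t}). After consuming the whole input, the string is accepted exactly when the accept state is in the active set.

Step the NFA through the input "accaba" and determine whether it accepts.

start: ε-closure({0}) = {0,2}
'a' @ 1: {}  — no active states
rest 'ccaba' ignored (set empty)
end set {} — state 5 not in

Answer: REJECT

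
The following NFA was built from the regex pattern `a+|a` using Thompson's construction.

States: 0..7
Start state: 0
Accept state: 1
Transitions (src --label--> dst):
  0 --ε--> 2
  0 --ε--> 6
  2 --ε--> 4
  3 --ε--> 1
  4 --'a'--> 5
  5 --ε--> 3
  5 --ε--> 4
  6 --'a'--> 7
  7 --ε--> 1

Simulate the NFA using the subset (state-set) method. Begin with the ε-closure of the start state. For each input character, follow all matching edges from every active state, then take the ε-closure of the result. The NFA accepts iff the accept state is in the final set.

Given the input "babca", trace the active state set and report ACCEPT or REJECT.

Answer: REJECT

Trace:
initial (ε-close {0}): {0,2,4,6}
'b' @ 1: {}  — dead — no transitions
rest 'abca' ignored (set empty)
after full input: {}  (accept=1 not in)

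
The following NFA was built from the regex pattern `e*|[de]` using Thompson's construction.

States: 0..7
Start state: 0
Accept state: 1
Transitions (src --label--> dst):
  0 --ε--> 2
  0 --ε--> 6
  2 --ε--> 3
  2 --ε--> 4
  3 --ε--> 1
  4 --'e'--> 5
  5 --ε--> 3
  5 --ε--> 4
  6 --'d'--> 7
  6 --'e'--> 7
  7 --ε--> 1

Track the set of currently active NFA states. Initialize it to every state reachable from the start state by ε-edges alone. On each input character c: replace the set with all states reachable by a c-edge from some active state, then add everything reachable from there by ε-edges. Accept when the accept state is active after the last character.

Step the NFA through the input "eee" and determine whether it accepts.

initial (ε-close {0}): {0,1,2,3,4,6}
'e' @ 1: {1,3,4,5,7}  (accept∈set)
'e' @ 2: {1,3,4,5}  (accept∈set)
'e' @ 3: {1,3,4,5}  (accept∈set)
end set {1,3,4,5} — state 1 in

Answer: ACCEPT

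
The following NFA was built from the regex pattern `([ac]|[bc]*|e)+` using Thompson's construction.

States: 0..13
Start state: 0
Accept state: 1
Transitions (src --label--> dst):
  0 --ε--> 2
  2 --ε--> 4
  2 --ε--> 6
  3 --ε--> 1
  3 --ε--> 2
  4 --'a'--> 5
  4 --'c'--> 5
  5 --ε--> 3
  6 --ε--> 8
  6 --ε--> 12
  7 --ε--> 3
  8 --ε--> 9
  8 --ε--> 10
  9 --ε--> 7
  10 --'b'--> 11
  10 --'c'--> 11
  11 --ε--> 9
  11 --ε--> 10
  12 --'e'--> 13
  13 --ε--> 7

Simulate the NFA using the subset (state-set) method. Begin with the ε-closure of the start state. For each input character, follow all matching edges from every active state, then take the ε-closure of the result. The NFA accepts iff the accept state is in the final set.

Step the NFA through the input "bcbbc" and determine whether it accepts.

start: ε-closure({0}) = {0,1,2,3,4,6,7,8,9,10,12}
'b' @ 1: {1,2,3,4,6,7,8,9,10,11,12}  (accept∈set)
'c' @ 2: {1,2,3,4,5,6,7,8,9,10,11,12}  (accept∈set)
'b' @ 3: {1,2,3,4,6,7,8,9,10,11,12}  (accept∈set)
'b' @ 4: {1,2,3,4,6,7,8,9,10,11,12}  (accept∈set)
'c' @ 5: {1,2,3,4,5,6,7,8,9,10,11,12}  (accept∈set)
after full input: {1,2,3,4,5,6,7,8,9,10,11,12}  (accept=1 in)

Answer: ACCEPT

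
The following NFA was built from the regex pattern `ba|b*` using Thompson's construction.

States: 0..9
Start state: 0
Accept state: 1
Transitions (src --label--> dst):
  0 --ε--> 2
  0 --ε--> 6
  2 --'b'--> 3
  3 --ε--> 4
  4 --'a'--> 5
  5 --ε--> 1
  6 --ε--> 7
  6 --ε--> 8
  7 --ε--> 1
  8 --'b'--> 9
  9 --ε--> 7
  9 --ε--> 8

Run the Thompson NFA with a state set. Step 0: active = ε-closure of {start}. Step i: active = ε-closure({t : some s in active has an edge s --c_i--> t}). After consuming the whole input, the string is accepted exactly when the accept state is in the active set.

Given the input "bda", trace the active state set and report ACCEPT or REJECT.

Answer: REJECT

Derivation:
start: ε-closure({0}) = {0,1,2,6,7,8}
'b' @ 1: {1,3,4,7,8,9}  [accepting]
'd' @ 2: {}  — no active states
rest 'a' ignored (set empty)
end set {} — state 1 not in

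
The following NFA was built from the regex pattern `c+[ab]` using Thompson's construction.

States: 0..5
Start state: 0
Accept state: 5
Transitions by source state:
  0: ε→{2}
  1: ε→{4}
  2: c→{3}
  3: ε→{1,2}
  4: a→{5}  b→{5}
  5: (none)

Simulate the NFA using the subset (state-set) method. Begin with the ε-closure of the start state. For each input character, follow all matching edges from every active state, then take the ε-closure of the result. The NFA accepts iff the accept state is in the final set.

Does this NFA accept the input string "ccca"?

start: ε-closure({0}) = {0,2}
'c' @ 1: {1,2,3,4}
'c' @ 2: {1,2,3,4}
'c' @ 3: {1,2,3,4}
'a' @ 4: {5}  [accepting]
final: {5}; accept 5 in set

Answer: ACCEPT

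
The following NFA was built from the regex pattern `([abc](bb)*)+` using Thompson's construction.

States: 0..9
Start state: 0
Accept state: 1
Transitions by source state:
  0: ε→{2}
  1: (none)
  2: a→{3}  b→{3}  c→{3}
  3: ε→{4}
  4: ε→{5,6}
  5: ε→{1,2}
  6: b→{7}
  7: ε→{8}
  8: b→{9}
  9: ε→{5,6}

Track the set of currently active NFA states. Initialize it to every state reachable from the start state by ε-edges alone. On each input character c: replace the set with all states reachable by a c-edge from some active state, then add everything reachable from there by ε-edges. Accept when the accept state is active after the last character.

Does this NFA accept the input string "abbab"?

Answer: ACCEPT

Derivation:
start: ε-closure({0}) = {0,2}
'a' @ 1: {1,2,3,4,5,6}  [accepting]
'b' @ 2: {1,2,3,4,5,6,7,8}  [accepting]
'b' @ 3: {1,2,3,4,5,6,7,8,9}  [accepting]
'a' @ 4: {1,2,3,4,5,6}  [accepting]
'b' @ 5: {1,2,3,4,5,6,7,8}  [accepting]
final: {1,2,3,4,5,6,7,8}; accept 1 in set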